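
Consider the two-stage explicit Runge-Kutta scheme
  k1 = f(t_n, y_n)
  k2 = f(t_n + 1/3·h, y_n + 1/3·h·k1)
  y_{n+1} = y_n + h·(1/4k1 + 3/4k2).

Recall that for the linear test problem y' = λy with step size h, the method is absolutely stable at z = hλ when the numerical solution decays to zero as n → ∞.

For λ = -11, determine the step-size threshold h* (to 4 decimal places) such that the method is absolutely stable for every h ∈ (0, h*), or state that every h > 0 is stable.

On y'=λy, z=hλ:
  k1=λy_n ⇒ h·k1=z·y_n;  k2=λ(1+1/3z)y_n ⇒ h·k2=z(1+1/3z)y_n
  y_{n+1}/y_n = 1 + 1/4z + 3/4z(1+1/3z) = 1 + z + 1/4z²
  Hence R(z) = 1 + z + 1/4z².

Solve |R(x)|<1 on ℝ⁻.
x=-0.88: |R|=0.3136
R=1: x+1/4x²=0 ⇒ x=−4=-4.0000; min R=1−1/(4·1/4)=0.0000>−1
Confirm numerically:
  x=-3.955: |R|=0.95551 <1
  x=-3.554: |R|=0.60373 <1
  x=-3.069: |R|=0.28569 <1
  x=-4.302: |R|=1.32480 >1
  x=-4.274: |R|=1.29277 >1
Stable set (-4.0000, 0).

(-4.0000,0); λ=-11 ⇒ h* = (4)/11 = 0.3636.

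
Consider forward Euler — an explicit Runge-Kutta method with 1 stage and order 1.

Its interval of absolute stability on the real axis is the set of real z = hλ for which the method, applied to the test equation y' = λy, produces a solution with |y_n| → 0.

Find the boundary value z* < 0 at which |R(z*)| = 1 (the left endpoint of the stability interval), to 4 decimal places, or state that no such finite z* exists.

On y'=λy, z=hλ:
  order 1, 1-stage ⇒ R(z)=1+z
  (e.g. R(-1.7)=-0.70000, |R|=0.70000)

Find x<0 with |R(x)|<1.
x=-1.7: |R|=0.7000
|R(-1.31)|=0.3100 |R(-1.07)|=0.0700 |R(-0.55)|=0.4500
Bisect:
  x_lo=-2.6787 |R|=1.6787  x_hi=-0.2496 |R|=0.7504
  mid=-1.46418 |R|=0.46418 →hi
  mid=-2.07146 |R|=1.07146 →lo
  mid=-1.76782 |R|=0.76782 →hi
  mid=-1.91964 |R|=0.91964 →hi
  mid=-1.99555 |R|=0.99555 →hi
  mid=-2.03351 |R|=1.03351 →lo
  mid=-2.01453 |R|=1.01453 →lo
  mid=-2.00504 |R|=1.00504 →lo
  mid=-2.00030 |R|=1.00030 →lo
  mid=-1.99792 |R|=0.99792 →hi
  ...
  [-2.00015,-2.00000] ⇒ x*=-2.0000
Interval (-2.0000, 0).

z* = -2.0000.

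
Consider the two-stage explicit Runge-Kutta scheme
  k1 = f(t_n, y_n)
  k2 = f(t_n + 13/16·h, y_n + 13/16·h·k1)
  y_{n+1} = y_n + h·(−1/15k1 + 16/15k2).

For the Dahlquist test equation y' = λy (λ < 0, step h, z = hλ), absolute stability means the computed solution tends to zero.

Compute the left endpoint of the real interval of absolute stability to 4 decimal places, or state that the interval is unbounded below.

z* = -1.1538.

Set f=λy, z=hλ:
  k1=λy_n ⇒ h·k1=z·y_n;  k2=λ(1+13/16z)y_n ⇒ h·k2=z(1+13/16z)y_n
  y_{n+1}/y_n = 1 − 1/15z + 16/15z(1+13/16z) = 1 + z + 13/15z²
  so R(z) = 1 + z + 13/15z².

Boundary: |R(x)|=1, x<0.
x=-1.58: |R|=1.5835
R=1: x+13/15x²=0 ⇒ x=−15/13=-1.1538; min R=1−1/(4·13/15)=0.7115>−1
Confirm numerically:
  x=-1.071: |R|=0.92310 <1
  x=-1.018: |R|=0.88015 <1
  x=-0.792: |R|=0.75163 <1
  x=-0.666: |R|=0.71842 <1
  x=-1.647: |R|=1.70393 >1
  x=-1.560: |R|=1.54912 >1
Stable set (-1.1538, 0).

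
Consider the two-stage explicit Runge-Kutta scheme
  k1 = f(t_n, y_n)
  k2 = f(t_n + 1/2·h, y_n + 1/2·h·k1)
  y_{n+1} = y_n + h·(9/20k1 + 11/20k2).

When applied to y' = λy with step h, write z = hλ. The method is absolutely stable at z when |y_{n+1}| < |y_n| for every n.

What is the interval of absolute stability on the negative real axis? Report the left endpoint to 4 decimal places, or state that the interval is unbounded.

Set f=λy, z=hλ:
  k1=λy_n ⇒ h·k1=z·y_n;  k2=λ(1+1/2z)y_n ⇒ h·k2=z(1+1/2z)y_n
  y_{n+1}/y_n = 1 + 9/20z + 11/20z(1+1/2z) = 1 + z + 11/40z²
  so R(z) = 1 + z + 11/40z².

Find x<0 with |R(x)|<1.
x=-0.68: |R|=0.4472
R=1: x+11/40x²=0 ⇒ x=−40/11=-3.6364; min R=1−1/(4·11/40)=0.0909>−1
Confirm numerically:
  x=-3.381: |R|=0.76257 <1
  x=-3.235: |R|=0.64294 <1
  x=-2.670: |R|=0.29045 <1
  x=-2.196: |R|=0.13016 <1
  x=-4.079: |R|=1.49652 >1
  x=-4.069: |R|=1.48411 >1
  x=-3.839: |R|=1.21393 >1
Stable set (-3.6364, 0).

(-3.6364, 0).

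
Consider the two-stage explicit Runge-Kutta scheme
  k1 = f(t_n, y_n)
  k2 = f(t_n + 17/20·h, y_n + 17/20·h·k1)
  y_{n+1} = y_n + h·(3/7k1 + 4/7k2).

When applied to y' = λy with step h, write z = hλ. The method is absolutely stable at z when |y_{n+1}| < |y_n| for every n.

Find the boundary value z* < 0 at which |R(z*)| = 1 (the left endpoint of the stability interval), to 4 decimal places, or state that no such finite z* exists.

On y'=λy, z=hλ:
  k1=λy_n ⇒ h·k1=z·y_n;  k2=λ(1+17/20z)y_n ⇒ h·k2=z(1+17/20z)y_n
  y_{n+1}/y_n = 1 + 3/7z + 4/7z(1+17/20z) = 1 + z + 17/35z²
  so R(z) = 1 + z + 17/35z².

Find x<0 with |R(x)|<1.
x=-1.62: |R|=0.6547
R=1: x+17/35x²=0 ⇒ x=−35/17=-2.0588; min R=1−1/(4·17/35)=0.4853>−1
Confirm numerically:
  x=-1.944: |R|=0.89158 <1
  x=-1.873: |R|=0.83095 <1
  x=-1.323: |R|=0.52716 <1
  x=-2.284: |R|=1.24980 >1
  x=-2.258: |R|=1.21845 >1
So |R|<1 on (-2.0588, 0).

z* = -2.0588.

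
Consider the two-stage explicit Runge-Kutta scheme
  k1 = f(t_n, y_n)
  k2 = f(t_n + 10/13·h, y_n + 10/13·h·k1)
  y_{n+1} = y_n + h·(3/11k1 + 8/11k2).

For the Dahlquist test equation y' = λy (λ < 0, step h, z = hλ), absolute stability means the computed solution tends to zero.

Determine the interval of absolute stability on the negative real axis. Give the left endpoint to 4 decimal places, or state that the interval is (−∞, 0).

(-1.7875, 0).

Set f=λy, z=hλ:
  k1=λy_n ⇒ h·k1=z·y_n;  k2=λ(1+10/13z)y_n ⇒ h·k2=z(1+10/13z)y_n
  y_{n+1}/y_n = 1 + 3/11z + 8/11z(1+10/13z) = 1 + z + 80/143z²
  ⇒ R(z) = 1 + z + 80/143z².

Solve |R(x)|<1 on ℝ⁻.
x=-0.91: |R|=0.5533
R=1: x+80/143x²=0 ⇒ x=−143/80=-1.7875; min R=1−1/(4·80/143)=0.5531>−1
Confirm numerically:
  x=-1.596: |R|=0.82902 <1
  x=-1.360: |R|=0.67474 <1
  x=-1.266: |R|=0.63065 <1
  x=-0.899: |R|=0.55314 <1
  x=-1.987: |R|=1.22177 >1
  x=-1.866: |R|=1.08195 >1
Interval (-1.7875, 0).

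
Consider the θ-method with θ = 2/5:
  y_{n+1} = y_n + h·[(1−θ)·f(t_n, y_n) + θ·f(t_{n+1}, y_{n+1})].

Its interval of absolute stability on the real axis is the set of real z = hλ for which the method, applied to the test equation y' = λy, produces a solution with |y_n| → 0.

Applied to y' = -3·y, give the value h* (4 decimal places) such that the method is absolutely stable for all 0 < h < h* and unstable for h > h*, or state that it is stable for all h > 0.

With y'=λy (z=hλ):
  y_{n+1} = y_n + z·[3/5·y_n + 2/5·y_{n+1}] ⇒ (1 − 2/5z)y_{n+1} = (1 + 3/5z)y_n
  Hence R(z) = (1 + 3/5z)/(1 − 2/5z).

Find x<0 with |R(x)|<1.
x=-0.49: |R|=0.5903
R=−1: 1+3/5x = −1+2/5x ⇒ -1/5x=2 ⇒ x=2/(-1/5)=-10.0000
Confirm numerically:
  x=-9.045: |R|=0.95864 <1
  x=-6.676: |R|=0.81888 <1
  x=-6.083: |R|=0.77182 <1
  x=-4.951: |R|=0.66119 <1
  x=-10.484: |R|=1.01864 >1
  x=-10.412: |R|=1.01595 >1
  x=-10.227: |R|=1.00892 >1
So |R|<1 on (-10.0000, 0).

(-10.0000,0); λ=-3 ⇒ h* = (10)/3 = 3.3333.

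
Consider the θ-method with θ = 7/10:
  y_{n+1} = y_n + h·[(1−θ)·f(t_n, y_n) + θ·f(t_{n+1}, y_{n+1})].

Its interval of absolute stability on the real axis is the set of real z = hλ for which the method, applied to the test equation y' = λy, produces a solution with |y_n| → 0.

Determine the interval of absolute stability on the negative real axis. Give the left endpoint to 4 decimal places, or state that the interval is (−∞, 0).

unbounded; (−∞, 0).

On y'=λy, z=hλ:
  y_{n+1} = y_n + z·[3/10·y_n + 7/10·y_{n+1}] ⇒ (1 − 7/10z)y_{n+1} = (1 + 3/10z)y_n
  R(z) = (1 + 3/10z)/(1 − 7/10z).

Find x<0 with |R(x)|<1.
x=-0.68: |R|=0.5393
x=-2: |R|=0.1667
x=-10: |R|=0.2500
x=-100: |R|=0.4085
θ=7/10≥1/2 ⇒ |1+3/10x|<|1−7/10x| ∀x<0 ⇒ unbounded interval.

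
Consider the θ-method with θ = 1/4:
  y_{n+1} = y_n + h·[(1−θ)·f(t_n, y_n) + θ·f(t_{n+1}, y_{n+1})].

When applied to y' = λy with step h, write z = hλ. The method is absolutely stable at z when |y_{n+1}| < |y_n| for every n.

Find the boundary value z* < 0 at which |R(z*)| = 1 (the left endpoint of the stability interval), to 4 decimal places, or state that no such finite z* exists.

left endpoint -4.0000.

With y'=λy (z=hλ):
  y_{n+1} = y_n + z·[3/4·y_n + 1/4·y_{n+1}] ⇒ (1 − 1/4z)y_{n+1} = (1 + 3/4z)y_n
  ⇒ R(z) = (1 + 3/4z)/(1 − 1/4z).

Find x<0 with |R(x)|<1.
x=-0.52: |R|=0.5398
R=−1: 1+3/4x = −1+1/4x ⇒ -1/2x=2 ⇒ x=2/(-1/2)=-4.0000
Confirm numerically:
  x=-3.975: |R|=0.99373 <1
  x=-3.797: |R|=0.94793 <1
  x=-2.830: |R|=0.65739 <1
  x=-4.567: |R|=1.13237 >1
  x=-4.549: |R|=1.12844 >1
So |R|<1 on (-4.0000, 0).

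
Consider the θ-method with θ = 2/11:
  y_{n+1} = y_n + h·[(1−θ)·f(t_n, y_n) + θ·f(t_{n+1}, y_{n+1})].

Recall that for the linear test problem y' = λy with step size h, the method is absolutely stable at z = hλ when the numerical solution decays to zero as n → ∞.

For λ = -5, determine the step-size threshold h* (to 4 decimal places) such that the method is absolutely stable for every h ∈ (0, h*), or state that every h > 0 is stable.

(-3.1429,0); λ=-5 ⇒ h* = (22/7)/5 = 0.6286.

On y'=λy, z=hλ:
  y_{n+1} = y_n + z·[9/11·y_n + 2/11·y_{n+1}] ⇒ (1 − 2/11z)y_{n+1} = (1 + 9/11z)y_n
  Hence R(z) = (1 + 9/11z)/(1 − 2/11z).

Boundary: |R(x)|=1, x<0.
x=-0.97: |R|=0.1754
R=−1: 1+9/11x = −1+2/11x ⇒ -7/11x=2 ⇒ x=2/(-7/11)=-3.1429
Confirm numerically:
  x=-3.100: |R|=0.98256 <1
  x=-2.954: |R|=0.92181 <1
  x=-2.474: |R|=0.70642 <1
  x=-2.253: |R|=0.59828 <1
  x=-3.350: |R|=1.08192 >1
  x=-3.329: |R|=1.07379 >1
  x=-3.201: |R|=1.02339 >1
Stable set (-3.1429, 0).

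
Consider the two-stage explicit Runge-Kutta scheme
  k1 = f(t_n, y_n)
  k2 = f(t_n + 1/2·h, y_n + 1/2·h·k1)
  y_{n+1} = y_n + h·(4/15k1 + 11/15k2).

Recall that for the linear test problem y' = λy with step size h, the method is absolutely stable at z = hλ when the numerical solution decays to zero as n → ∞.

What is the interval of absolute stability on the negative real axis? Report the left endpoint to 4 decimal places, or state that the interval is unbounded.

z∈(-2.7273,0).

With y'=λy (z=hλ):
  k1=λy_n ⇒ h·k1=z·y_n;  k2=λ(1+1/2z)y_n ⇒ h·k2=z(1+1/2z)y_n
  y_{n+1}/y_n = 1 + 4/15z + 11/15z(1+1/2z) = 1 + z + 11/30z²
  R(z) = 1 + z + 11/30z².

Solve |R(x)|<1 on ℝ⁻.
x=-1.29: |R|=0.3202
R=1: x+11/30x²=0 ⇒ x=−30/11=-2.7273; min R=1−1/(4·11/30)=0.3182>−1
Confirm numerically:
  x=-2.403: |R|=0.71428 <1
  x=-2.163: |R|=0.55248 <1
  x=-2.057: |R|=0.49446 <1
  x=-1.965: |R|=0.45078 <1
  x=-3.193: |R|=1.54526 >1
  x=-3.023: |R|=1.32779 >1
Stable set (-2.7273, 0).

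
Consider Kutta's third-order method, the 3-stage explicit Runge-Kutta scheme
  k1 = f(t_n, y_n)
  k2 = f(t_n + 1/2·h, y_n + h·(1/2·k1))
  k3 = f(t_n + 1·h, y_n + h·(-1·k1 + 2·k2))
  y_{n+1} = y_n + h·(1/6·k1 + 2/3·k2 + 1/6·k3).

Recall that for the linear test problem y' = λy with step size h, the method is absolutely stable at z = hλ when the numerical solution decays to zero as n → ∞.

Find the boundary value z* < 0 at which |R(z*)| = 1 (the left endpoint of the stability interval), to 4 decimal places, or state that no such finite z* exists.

Test eqn y'=λy, z=hλ:
  order 3, 3-stage ⇒ R(z)=1+z+z^2/2+z^3/6
  (e.g. R(-1.77)=-0.12776, |R|=0.12776)

Solve |R(x)|<1 on ℝ⁻.
x=-1.77: |R|=0.1278
|R(-1.48)|=0.0749 |R(-1.35)|=0.1512 |R(-0.75)|=0.4609
Bisect:
  x_lo=-3.1404 |R|=2.3712  x_hi=-0.2860 |R|=0.7510
  mid=-1.71319 |R|=0.08372 →hi
  mid=-2.42679 |R|=0.86416 →hi
  mid=-2.78359 |R|=1.50413 →lo
  mid=-2.60519 |R|=1.15860 →lo
  mid=-2.51599 |R|=1.00535 →lo
  mid=-2.47139 |R|=0.93329 →hi
  mid=-2.49369 |R|=0.96895 →hi
  ...
  [-2.51286,-2.51268] ⇒ x*=-2.5127
Stable set (-2.5127, 0).

left endpoint -2.5127.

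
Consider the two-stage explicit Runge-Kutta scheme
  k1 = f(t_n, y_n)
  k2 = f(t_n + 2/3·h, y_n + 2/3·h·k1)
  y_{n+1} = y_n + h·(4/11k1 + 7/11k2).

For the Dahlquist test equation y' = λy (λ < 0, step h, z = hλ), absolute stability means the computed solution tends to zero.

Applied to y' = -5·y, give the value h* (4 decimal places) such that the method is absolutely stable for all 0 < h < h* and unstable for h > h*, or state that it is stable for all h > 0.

(-2.3571,0); λ=-5 ⇒ h* = (33/14)/5 = 0.4714.

With y'=λy (z=hλ):
  k1=λy_n ⇒ h·k1=z·y_n;  k2=λ(1+2/3z)y_n ⇒ h·k2=z(1+2/3z)y_n
  y_{n+1}/y_n = 1 + 4/11z + 7/11z(1+2/3z) = 1 + z + 14/33z²
  R(z) = 1 + z + 14/33z².

Boundary: |R(x)|=1, x<0.
x=-1.72: |R|=0.5351
R=1: x+14/33x²=0 ⇒ x=−33/14=-2.3571; min R=1−1/(4·14/33)=0.4107>−1
Confirm numerically:
  x=-2.229: |R|=0.87882 <1
  x=-1.904: |R|=0.63397 <1
  x=-1.889: |R|=0.62483 <1
  x=-1.276: |R|=0.41474 <1
  x=-2.897: |R|=1.66350 >1
  x=-2.854: |R|=1.60159 >1
  x=-2.461: |R|=1.10843 >1
Stable set (-2.3571, 0).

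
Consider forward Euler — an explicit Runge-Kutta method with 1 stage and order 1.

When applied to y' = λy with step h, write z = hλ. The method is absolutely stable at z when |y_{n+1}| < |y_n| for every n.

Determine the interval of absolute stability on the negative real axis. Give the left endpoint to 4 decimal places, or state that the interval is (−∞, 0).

Set f=λy, z=hλ:
  order 1, 1-stage ⇒ R(z)=1+z
  (e.g. R(-1.5)=-0.50000, |R|=0.50000)

Solve |R(x)|<1 on ℝ⁻.
x=-1.5: |R|=0.5000
|R(-1.9)|=0.9000 |R(-1.61)|=0.6100 |R(-0.63)|=0.3700
Bisect:
  x_lo=-2.4853 |R|=1.4853  x_hi=-0.2187 |R|=0.7813
  mid=-1.35202 |R|=0.35202 →hi
  mid=-1.91867 |R|=0.91867 →hi
  mid=-2.20200 |R|=1.20200 →lo
  mid=-2.06034 |R|=1.06034 →lo
  mid=-1.98950 |R|=0.98950 →hi
  mid=-2.02492 |R|=1.02492 →lo
  mid=-2.00721 |R|=1.00721 →lo
  mid=-1.99836 |R|=0.99836 →hi
  mid=-2.00279 |R|=1.00279 →lo
  mid=-2.00057 |R|=1.00057 →lo
  ...
  [-2.00002,-1.99988] ⇒ x*=-2.0000
Stable set (-2.0000, 0).

(-2.0000, 0).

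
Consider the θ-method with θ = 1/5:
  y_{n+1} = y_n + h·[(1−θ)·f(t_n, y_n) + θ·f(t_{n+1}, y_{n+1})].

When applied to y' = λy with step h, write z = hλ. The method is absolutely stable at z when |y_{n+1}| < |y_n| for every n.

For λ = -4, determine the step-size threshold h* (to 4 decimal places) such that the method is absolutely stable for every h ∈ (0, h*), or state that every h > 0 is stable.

Test eqn y'=λy, z=hλ:
  y_{n+1} = y_n + z·[4/5·y_n + 1/5·y_{n+1}] ⇒ (1 − 1/5z)y_{n+1} = (1 + 4/5z)y_n
  ⇒ R(z) = (1 + 4/5z)/(1 − 1/5z).

Find x<0 with |R(x)|<1.
x=-1.36: |R|=0.0692
R=−1: 1+4/5x = −1+1/5x ⇒ -3/5x=2 ⇒ x=2/(-3/5)=-3.3333
Confirm numerically:
  x=-2.718: |R|=0.76082 <1
  x=-1.969: |R|=0.41268 <1
  x=-1.486: |R|=0.14554 <1
  x=-3.882: |R|=1.18532 >1
  x=-3.731: |R|=1.13664 >1
  x=-3.590: |R|=1.08964 >1
Stable set (-3.3333, 0).

(-3.3333,0); λ=-4 ⇒ h* = (10/3)/4 = 0.8333.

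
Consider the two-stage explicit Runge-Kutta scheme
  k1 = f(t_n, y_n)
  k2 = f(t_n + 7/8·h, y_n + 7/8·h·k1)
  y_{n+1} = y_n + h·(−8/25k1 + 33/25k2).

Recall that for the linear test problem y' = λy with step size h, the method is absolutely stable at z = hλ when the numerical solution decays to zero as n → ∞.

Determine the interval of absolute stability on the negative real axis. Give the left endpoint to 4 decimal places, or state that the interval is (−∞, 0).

With y'=λy (z=hλ):
  k1=λy_n ⇒ h·k1=z·y_n;  k2=λ(1+7/8z)y_n ⇒ h·k2=z(1+7/8z)y_n
  y_{n+1}/y_n = 1 − 8/25z + 33/25z(1+7/8z) = 1 + z + 231/200z²
  R(z) = 1 + z + 231/200z².

Need |R(x)|<1, x<0.
x=-1.71: |R|=2.6673
R=1: x+231/200x²=0 ⇒ x=−200/231=-0.8658; min R=1−1/(4·231/200)=0.7835>−1
Confirm numerically:
  x=-0.793: |R|=0.93332 <1
  x=-0.708: |R|=0.87096 <1
  x=-0.492: |R|=0.78758 <1
  x=-1.232: |R|=1.52109 >1
  x=-1.057: |R|=1.23342 >1
  x=-0.937: |R|=1.07705 >1
Interval (-0.8658, 0).

z∈(-0.8658,0).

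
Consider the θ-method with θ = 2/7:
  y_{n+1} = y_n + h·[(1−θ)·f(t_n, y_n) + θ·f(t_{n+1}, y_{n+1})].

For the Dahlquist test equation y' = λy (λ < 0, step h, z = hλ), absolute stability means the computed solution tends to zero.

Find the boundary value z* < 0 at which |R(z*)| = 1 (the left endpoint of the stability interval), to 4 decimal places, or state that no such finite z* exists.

Set f=λy, z=hλ:
  y_{n+1} = y_n + z·[5/7·y_n + 2/7·y_{n+1}] ⇒ (1 − 2/7z)y_{n+1} = (1 + 5/7z)y_n
  ⇒ R(z) = (1 + 5/7z)/(1 − 2/7z).

Find x<0 with |R(x)|<1.
x=-0.56: |R|=0.5172
R=−1: 1+5/7x = −1+2/7x ⇒ -3/7x=2 ⇒ x=2/(-3/7)=-4.6667
Confirm numerically:
  x=-4.547: |R|=0.97769 <1
  x=-4.015: |R|=0.86993 <1
  x=-2.807: |R|=0.55771 <1
  x=-2.096: |R|=0.31094 <1
  x=-5.184: |R|=1.08936 >1
  x=-4.741: |R|=1.01353 >1
  x=-4.736: |R|=1.01263 >1
Interval (-4.6667, 0).

left endpoint -4.6667.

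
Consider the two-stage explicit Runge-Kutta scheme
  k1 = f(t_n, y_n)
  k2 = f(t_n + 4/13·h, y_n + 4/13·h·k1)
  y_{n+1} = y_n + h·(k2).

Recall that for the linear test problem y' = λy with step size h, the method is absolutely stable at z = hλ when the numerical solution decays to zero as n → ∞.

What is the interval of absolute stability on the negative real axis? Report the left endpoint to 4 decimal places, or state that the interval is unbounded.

z∈(-3.2500,0).

Test eqn y'=λy, z=hλ:
  k1=λy_n ⇒ h·k1=z·y_n;  k2=λ(1+4/13z)y_n ⇒ h·k2=z(1+4/13z)y_n
  y_{n+1}/y_n = 1 + z(1+4/13z) = 1 + z + 4/13z²
  ⇒ R(z) = 1 + z + 4/13z².

Boundary: |R(x)|=1, x<0.
x=-0.55: |R|=0.5431
R=1: x+4/13x²=0 ⇒ x=−13/4=-3.2500; min R=1−1/(4·4/13)=0.1875>−1
Confirm numerically:
  x=-2.500: |R|=0.42308 <1
  x=-2.265: |R|=0.31353 <1
  x=-1.927: |R|=0.21556 <1
  x=-3.432: |R|=1.19219 >1
  x=-3.383: |R|=1.13844 >1
Stable set (-3.2500, 0).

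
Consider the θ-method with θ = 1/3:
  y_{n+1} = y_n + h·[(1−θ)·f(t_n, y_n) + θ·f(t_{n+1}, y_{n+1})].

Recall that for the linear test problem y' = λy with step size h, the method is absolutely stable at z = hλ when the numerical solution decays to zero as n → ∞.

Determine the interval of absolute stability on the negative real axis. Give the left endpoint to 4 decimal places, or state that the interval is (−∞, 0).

(-6.0000, 0).

With y'=λy (z=hλ):
  y_{n+1} = y_n + z·[2/3·y_n + 1/3·y_{n+1}] ⇒ (1 − 1/3z)y_{n+1} = (1 + 2/3z)y_n
  Hence R(z) = (1 + 2/3z)/(1 − 1/3z).

Need |R(x)|<1, x<0.
x=-1.31: |R|=0.0882
R=−1: 1+2/3x = −1+1/3x ⇒ -1/3x=2 ⇒ x=2/(-1/3)=-6.0000
Confirm numerically:
  x=-2.936: |R|=0.48383 <1
  x=-2.586: |R|=0.38883 <1
  x=-2.424: |R|=0.34071 <1
  x=-6.598: |R|=1.06230 >1
  x=-6.570: |R|=1.05956 >1
  x=-6.120: |R|=1.01316 >1
Interval (-6.0000, 0).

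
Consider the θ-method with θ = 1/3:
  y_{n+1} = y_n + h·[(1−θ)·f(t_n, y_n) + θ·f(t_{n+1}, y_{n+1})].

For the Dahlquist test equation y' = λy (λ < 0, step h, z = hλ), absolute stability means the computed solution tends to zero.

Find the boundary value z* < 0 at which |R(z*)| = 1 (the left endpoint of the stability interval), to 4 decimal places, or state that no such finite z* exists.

With y'=λy (z=hλ):
  y_{n+1} = y_n + z·[2/3·y_n + 1/3·y_{n+1}] ⇒ (1 − 1/3z)y_{n+1} = (1 + 2/3z)y_n
  so R(z) = (1 + 2/3z)/(1 − 1/3z).

Need |R(x)|<1, x<0.
x=-1.77: |R|=0.1132
R=−1: 1+2/3x = −1+1/3x ⇒ -1/3x=2 ⇒ x=2/(-1/3)=-6.0000
Confirm numerically:
  x=-5.221: |R|=0.90524 <1
  x=-3.782: |R|=0.67296 <1
  x=-3.526: |R|=0.62090 <1
  x=-2.942: |R|=0.48536 <1
  x=-6.126: |R|=1.01381 >1
  x=-6.119: |R|=1.01305 >1
Interval (-6.0000, 0).

left endpoint -6.0000.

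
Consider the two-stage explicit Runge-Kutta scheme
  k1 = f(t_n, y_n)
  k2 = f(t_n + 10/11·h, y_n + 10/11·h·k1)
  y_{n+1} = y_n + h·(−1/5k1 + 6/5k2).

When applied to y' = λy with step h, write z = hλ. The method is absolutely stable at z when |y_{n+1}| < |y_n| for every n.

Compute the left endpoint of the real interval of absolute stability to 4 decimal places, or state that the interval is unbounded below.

left endpoint -0.9167.

With y'=λy (z=hλ):
  k1=λy_n ⇒ h·k1=z·y_n;  k2=λ(1+10/11z)y_n ⇒ h·k2=z(1+10/11z)y_n
  y_{n+1}/y_n = 1 − 1/5z + 6/5z(1+10/11z) = 1 + z + 12/11z²
  so R(z) = 1 + z + 12/11z².

Boundary: |R(x)|=1, x<0.
x=-1.11: |R|=1.2341
R=1: x+12/11x²=0 ⇒ x=−11/12=-0.9167; min R=1−1/(4·12/11)=0.7708>−1
Confirm numerically:
  x=-0.767: |R|=0.87477 <1
  x=-0.686: |R|=0.82738 <1
  x=-0.531: |R|=0.77659 <1
  x=-0.387: |R|=0.77638 <1
  x=-1.516: |R|=1.99119 >1
  x=-1.307: |R|=1.55654 >1
  x=-0.947: |R|=1.03134 >1
So |R|<1 on (-0.9167, 0).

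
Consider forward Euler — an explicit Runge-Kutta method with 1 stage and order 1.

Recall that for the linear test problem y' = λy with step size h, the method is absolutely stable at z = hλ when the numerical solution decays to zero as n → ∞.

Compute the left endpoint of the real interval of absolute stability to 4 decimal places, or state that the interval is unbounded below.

z* = -2.0000.

Test eqn y'=λy, z=hλ:
  order 1, 1-stage ⇒ R(z)=1+z
  (e.g. R(-1.23)=-0.23000, |R|=0.23000)

Find x<0 with |R(x)|<1.
x=-1.23: |R|=0.2300
|R(-1.32)|=0.3200 |R(-1.28)|=0.2800 |R(-1.12)|=0.1200
Bisect:
  x_lo=-2.8622 |R|=1.8622  x_hi=-0.1673 |R|=0.8327
  mid=-1.51471 |R|=0.51471 →hi
  mid=-2.18843 |R|=1.18843 →lo
  mid=-1.85157 |R|=0.85157 →hi
  mid=-2.02000 |R|=1.02000 →lo
  mid=-1.93579 |R|=0.93579 →hi
  mid=-1.97790 |R|=0.97790 →hi
  mid=-1.99895 |R|=0.99895 →hi
  mid=-2.00948 |R|=1.00948 →lo
  ...
  [-2.00010,-1.99994] ⇒ x*=-2.0000
So |R|<1 on (-2.0000, 0).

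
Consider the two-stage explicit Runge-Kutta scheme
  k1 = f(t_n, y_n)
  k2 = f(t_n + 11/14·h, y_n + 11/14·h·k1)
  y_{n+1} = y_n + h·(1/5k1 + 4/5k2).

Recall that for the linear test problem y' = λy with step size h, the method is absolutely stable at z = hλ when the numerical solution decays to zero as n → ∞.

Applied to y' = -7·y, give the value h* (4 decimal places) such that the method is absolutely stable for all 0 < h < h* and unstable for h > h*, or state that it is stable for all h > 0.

Test eqn y'=λy, z=hλ:
  k1=λy_n ⇒ h·k1=z·y_n;  k2=λ(1+11/14z)y_n ⇒ h·k2=z(1+11/14z)y_n
  y_{n+1}/y_n = 1 + 1/5z + 4/5z(1+11/14z) = 1 + z + 22/35z²
  Hence R(z) = 1 + z + 22/35z².

Need |R(x)|<1, x<0.
x=-1.54: |R|=0.9507
R=1: x+22/35x²=0 ⇒ x=−35/22=-1.5909; min R=1−1/(4·22/35)=0.6023>−1
Confirm numerically:
  x=-1.558: |R|=0.96777 <1
  x=-1.103: |R|=0.66173 <1
  x=-1.009: |R|=0.63094 <1
  x=-2.059: |R|=1.60582 >1
  x=-1.813: |R|=1.25309 >1
Interval (-1.5909, 0).

(-1.5909,0); λ=-7 ⇒ h* = (35/22)/7 = 0.2273.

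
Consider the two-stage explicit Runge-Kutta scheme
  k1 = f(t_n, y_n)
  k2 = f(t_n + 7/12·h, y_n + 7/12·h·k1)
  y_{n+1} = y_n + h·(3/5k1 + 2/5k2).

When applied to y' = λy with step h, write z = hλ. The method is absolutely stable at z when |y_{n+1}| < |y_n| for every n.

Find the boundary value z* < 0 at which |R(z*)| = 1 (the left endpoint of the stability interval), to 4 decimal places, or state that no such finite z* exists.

z* = -4.2857.

Set f=λy, z=hλ:
  k1=λy_n ⇒ h·k1=z·y_n;  k2=λ(1+7/12z)y_n ⇒ h·k2=z(1+7/12z)y_n
  y_{n+1}/y_n = 1 + 3/5z + 2/5z(1+7/12z) = 1 + z + 7/30z²
  ⇒ R(z) = 1 + z + 7/30z².

Solve |R(x)|<1 on ℝ⁻.
x=-1.13: |R|=0.1679
R=1: x+7/30x²=0 ⇒ x=−30/7=-4.2857; min R=1−1/(4·7/30)=-0.0714>−1
Confirm numerically:
  x=-4.159: |R|=0.87703 <1
  x=-4.126: |R|=0.84624 <1
  x=-3.453: |R|=0.32908 <1
  x=-2.327: |R|=0.06352 <1
  x=-4.548: |R|=1.27834 >1
  x=-4.547: |R|=1.27722 >1
  x=-4.432: |R|=1.15128 >1
So |R|<1 on (-4.2857, 0).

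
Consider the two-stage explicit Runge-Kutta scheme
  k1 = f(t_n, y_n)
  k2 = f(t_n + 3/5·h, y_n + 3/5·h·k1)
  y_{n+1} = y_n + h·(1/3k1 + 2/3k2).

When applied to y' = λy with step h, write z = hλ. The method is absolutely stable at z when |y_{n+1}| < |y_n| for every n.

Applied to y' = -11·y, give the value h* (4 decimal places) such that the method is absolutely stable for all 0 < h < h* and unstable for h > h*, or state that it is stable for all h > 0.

On y'=λy, z=hλ:
  k1=λy_n ⇒ h·k1=z·y_n;  k2=λ(1+3/5z)y_n ⇒ h·k2=z(1+3/5z)y_n
  y_{n+1}/y_n = 1 + 1/3z + 2/3z(1+3/5z) = 1 + z + 2/5z²
  R(z) = 1 + z + 2/5z².

Find x<0 with |R(x)|<1.
x=-1.59: |R|=0.4212
R=1: x+2/5x²=0 ⇒ x=−5/2=-2.5000; min R=1−1/(4·2/5)=0.3750>−1
Confirm numerically:
  x=-2.274: |R|=0.79443 <1
  x=-2.021: |R|=0.61278 <1
  x=-1.576: |R|=0.41751 <1
  x=-2.952: |R|=1.53372 >1
  x=-2.923: |R|=1.49457 >1
  x=-2.835: |R|=1.37989 >1
Stable set (-2.5000, 0).

(-2.5000,0); λ=-11 ⇒ h* = (5/2)/11 = 0.2273.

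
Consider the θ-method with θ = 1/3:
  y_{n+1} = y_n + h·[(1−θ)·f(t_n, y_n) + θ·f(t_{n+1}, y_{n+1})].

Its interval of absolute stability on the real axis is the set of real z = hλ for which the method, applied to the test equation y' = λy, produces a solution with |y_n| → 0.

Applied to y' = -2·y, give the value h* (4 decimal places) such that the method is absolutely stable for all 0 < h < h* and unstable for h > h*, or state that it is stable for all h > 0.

Test eqn y'=λy, z=hλ:
  y_{n+1} = y_n + z·[2/3·y_n + 1/3·y_{n+1}] ⇒ (1 − 1/3z)y_{n+1} = (1 + 2/3z)y_n
  R(z) = (1 + 2/3z)/(1 − 1/3z).

Need |R(x)|<1, x<0.
x=-0.76: |R|=0.3936
R=−1: 1+2/3x = −1+1/3x ⇒ -1/3x=2 ⇒ x=2/(-1/3)=-6.0000
Confirm numerically:
  x=-5.087: |R|=0.88710 <1
  x=-3.759: |R|=0.66844 <1
  x=-2.901: |R|=0.47483 <1
  x=-6.538: |R|=1.05641 >1
  x=-6.203: |R|=1.02206 >1
Stable set (-6.0000, 0).

(-6.0000,0); λ=-2 ⇒ h* = (6)/2 = 3.0000.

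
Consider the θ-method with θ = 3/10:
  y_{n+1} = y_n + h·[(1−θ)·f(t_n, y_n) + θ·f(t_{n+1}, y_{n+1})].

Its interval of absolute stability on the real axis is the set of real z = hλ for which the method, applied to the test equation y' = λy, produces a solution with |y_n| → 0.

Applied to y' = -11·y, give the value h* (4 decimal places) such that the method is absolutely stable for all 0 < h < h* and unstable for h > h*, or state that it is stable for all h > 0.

(-5.0000,0); λ=-11 ⇒ h* = (5)/11 = 0.4545.

Test eqn y'=λy, z=hλ:
  y_{n+1} = y_n + z·[7/10·y_n + 3/10·y_{n+1}] ⇒ (1 − 3/10z)y_{n+1} = (1 + 7/10z)y_n
  ⇒ R(z) = (1 + 7/10z)/(1 − 3/10z).

Boundary: |R(x)|=1, x<0.
x=-0.73: |R|=0.4011
R=−1: 1+7/10x = −1+3/10x ⇒ -2/5x=2 ⇒ x=2/(-2/5)=-5.0000
Confirm numerically:
  x=-3.368: |R|=0.67529 <1
  x=-2.560: |R|=0.44796 <1
  x=-2.496: |R|=0.42726 <1
  x=-2.459: |R|=0.41509 <1
  x=-5.309: |R|=1.04767 >1
  x=-5.194: |R|=1.03033 >1
Interval (-5.0000, 0).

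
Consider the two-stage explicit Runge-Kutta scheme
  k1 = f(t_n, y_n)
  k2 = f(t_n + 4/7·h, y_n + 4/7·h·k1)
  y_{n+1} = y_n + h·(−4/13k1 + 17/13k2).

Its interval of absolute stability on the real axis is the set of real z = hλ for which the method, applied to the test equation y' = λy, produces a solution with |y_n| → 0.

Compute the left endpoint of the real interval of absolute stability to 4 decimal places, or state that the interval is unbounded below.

left endpoint -1.3382.

Test eqn y'=λy, z=hλ:
  k1=λy_n ⇒ h·k1=z·y_n;  k2=λ(1+4/7z)y_n ⇒ h·k2=z(1+4/7z)y_n
  y_{n+1}/y_n = 1 − 4/13z + 17/13z(1+4/7z) = 1 + z + 68/91z²
  ⇒ R(z) = 1 + z + 68/91z².

Boundary: |R(x)|=1, x<0.
x=-0.56: |R|=0.6743
R=1: x+68/91x²=0 ⇒ x=−91/68=-1.3382; min R=1−1/(4·68/91)=0.6654>−1
Confirm numerically:
  x=-1.200: |R|=0.87604 <1
  x=-0.992: |R|=0.74334 <1
  x=-0.543: |R|=0.67733 <1
  x=-1.758: |R|=1.55143 >1
  x=-1.472: |R|=1.14714 >1
So |R|<1 on (-1.3382, 0).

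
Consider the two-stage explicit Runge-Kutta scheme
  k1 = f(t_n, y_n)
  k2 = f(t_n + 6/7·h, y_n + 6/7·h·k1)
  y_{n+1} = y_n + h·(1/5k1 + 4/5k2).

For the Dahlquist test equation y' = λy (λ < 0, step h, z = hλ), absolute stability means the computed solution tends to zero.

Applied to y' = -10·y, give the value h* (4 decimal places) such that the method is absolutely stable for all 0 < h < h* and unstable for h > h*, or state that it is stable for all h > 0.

(-1.4583,0); λ=-10 ⇒ h* = (35/24)/10 = 0.1458.

Test eqn y'=λy, z=hλ:
  k1=λy_n ⇒ h·k1=z·y_n;  k2=λ(1+6/7z)y_n ⇒ h·k2=z(1+6/7z)y_n
  y_{n+1}/y_n = 1 + 1/5z + 4/5z(1+6/7z) = 1 + z + 24/35z²
  Hence R(z) = 1 + z + 24/35z².

Boundary: |R(x)|=1, x<0.
x=-1.56: |R|=1.1088
R=1: x+24/35x²=0 ⇒ x=−35/24=-1.4583; min R=1−1/(4·24/35)=0.6354>−1
Confirm numerically:
  x=-1.317: |R|=0.87236 <1
  x=-1.298: |R|=0.85729 <1
  x=-1.182: |R|=0.77603 <1
  x=-1.947: |R|=1.65241 >1
  x=-1.683: |R|=1.25928 >1
  x=-1.480: |R|=1.02199 >1
Interval (-1.4583, 0).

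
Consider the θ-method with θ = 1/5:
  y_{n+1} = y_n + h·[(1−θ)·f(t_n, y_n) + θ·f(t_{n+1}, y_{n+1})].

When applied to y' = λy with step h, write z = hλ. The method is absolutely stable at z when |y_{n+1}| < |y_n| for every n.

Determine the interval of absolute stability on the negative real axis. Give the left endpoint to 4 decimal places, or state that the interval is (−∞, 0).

(-3.3333, 0).

Set f=λy, z=hλ:
  y_{n+1} = y_n + z·[4/5·y_n + 1/5·y_{n+1}] ⇒ (1 − 1/5z)y_{n+1} = (1 + 4/5z)y_n
  R(z) = (1 + 4/5z)/(1 − 1/5z).

Solve |R(x)|<1 on ℝ⁻.
x=-0.97: |R|=0.1876
R=−1: 1+4/5x = −1+1/5x ⇒ -3/5x=2 ⇒ x=2/(-3/5)=-3.3333
Confirm numerically:
  x=-3.290: |R|=0.98432 <1
  x=-2.082: |R|=0.46992 <1
  x=-1.641: |R|=0.23551 <1
  x=-3.696: |R|=1.12511 >1
  x=-3.434: |R|=1.03581 >1
  x=-3.427: |R|=1.03335 >1
Stable set (-3.3333, 0).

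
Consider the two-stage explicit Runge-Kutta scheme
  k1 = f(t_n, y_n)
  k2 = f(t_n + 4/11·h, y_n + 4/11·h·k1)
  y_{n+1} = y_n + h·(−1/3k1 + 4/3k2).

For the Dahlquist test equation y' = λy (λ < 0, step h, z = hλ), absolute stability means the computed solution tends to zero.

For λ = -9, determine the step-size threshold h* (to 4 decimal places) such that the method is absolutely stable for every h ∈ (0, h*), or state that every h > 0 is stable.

Test eqn y'=λy, z=hλ:
  k1=λy_n ⇒ h·k1=z·y_n;  k2=λ(1+4/11z)y_n ⇒ h·k2=z(1+4/11z)y_n
  y_{n+1}/y_n = 1 − 1/3z + 4/3z(1+4/11z) = 1 + z + 16/33z²
  ⇒ R(z) = 1 + z + 16/33z².

Need |R(x)|<1, x<0.
x=-1.52: |R|=0.6002
R=1: x+16/33x²=0 ⇒ x=−33/16=-2.0625; min R=1−1/(4·16/33)=0.4844>−1
Confirm numerically:
  x=-1.740: |R|=0.72793 <1
  x=-1.222: |R|=0.50202 <1
  x=-1.179: |R|=0.49496 <1
  x=-2.615: |R|=1.70050 >1
  x=-2.448: |R|=1.45755 >1
  x=-2.141: |R|=1.08149 >1
Stable set (-2.0625, 0).

(-2.0625,0); λ=-9 ⇒ h* = (33/16)/9 = 0.2292.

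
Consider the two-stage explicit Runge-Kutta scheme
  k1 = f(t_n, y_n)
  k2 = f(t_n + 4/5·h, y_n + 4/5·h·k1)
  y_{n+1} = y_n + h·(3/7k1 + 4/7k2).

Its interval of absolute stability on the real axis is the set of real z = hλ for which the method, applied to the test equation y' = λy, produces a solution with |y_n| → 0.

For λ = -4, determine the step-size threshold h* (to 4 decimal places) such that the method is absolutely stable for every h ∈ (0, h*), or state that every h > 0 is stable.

With y'=λy (z=hλ):
  k1=λy_n ⇒ h·k1=z·y_n;  k2=λ(1+4/5z)y_n ⇒ h·k2=z(1+4/5z)y_n
  y_{n+1}/y_n = 1 + 3/7z + 4/7z(1+4/5z) = 1 + z + 16/35z²
  ⇒ R(z) = 1 + z + 16/35z².

Solve |R(x)|<1 on ℝ⁻.
x=-1.08: |R|=0.4532
R=1: x+16/35x²=0 ⇒ x=−35/16=-2.1875; min R=1−1/(4·16/35)=0.4531>−1
Confirm numerically:
  x=-1.678: |R|=0.60917 <1
  x=-1.557: |R|=0.55123 <1
  x=-1.233: |R|=0.46199 <1
  x=-1.171: |R|=0.45585 <1
  x=-2.403: |R|=1.23673 >1
  x=-2.292: |R|=1.10949 >1
Interval (-2.1875, 0).

(-2.1875,0); λ=-4 ⇒ h* = (35/16)/4 = 0.5469.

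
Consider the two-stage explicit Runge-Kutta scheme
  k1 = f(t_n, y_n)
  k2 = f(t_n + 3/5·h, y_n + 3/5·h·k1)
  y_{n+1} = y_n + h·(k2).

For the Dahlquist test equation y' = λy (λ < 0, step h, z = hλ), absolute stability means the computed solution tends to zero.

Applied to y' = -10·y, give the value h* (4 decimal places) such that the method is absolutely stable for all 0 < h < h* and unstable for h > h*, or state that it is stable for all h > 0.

With y'=λy (z=hλ):
  k1=λy_n ⇒ h·k1=z·y_n;  k2=λ(1+3/5z)y_n ⇒ h·k2=z(1+3/5z)y_n
  y_{n+1}/y_n = 1 + z(1+3/5z) = 1 + z + 3/5z²
  ⇒ R(z) = 1 + z + 3/5z².

Solve |R(x)|<1 on ℝ⁻.
x=-1.68: |R|=1.0134
R=1: x+3/5x²=0 ⇒ x=−5/3=-1.6667; min R=1−1/(4·3/5)=0.5833>−1
Confirm numerically:
  x=-1.547: |R|=0.88893 <1
  x=-1.288: |R|=0.70737 <1
  x=-0.990: |R|=0.59806 <1
  x=-2.194: |R|=1.69418 >1
  x=-2.023: |R|=1.43252 >1
Stable set (-1.6667, 0).

(-1.6667,0); λ=-10 ⇒ h* = (5/3)/10 = 0.1667.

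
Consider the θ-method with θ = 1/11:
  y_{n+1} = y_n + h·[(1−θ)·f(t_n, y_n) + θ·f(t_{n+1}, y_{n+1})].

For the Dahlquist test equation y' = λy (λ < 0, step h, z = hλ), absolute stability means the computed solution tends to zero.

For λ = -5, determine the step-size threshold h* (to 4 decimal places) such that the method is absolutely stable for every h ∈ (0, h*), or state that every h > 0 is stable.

(-2.4444,0); λ=-5 ⇒ h* = (22/9)/5 = 0.4889.

Test eqn y'=λy, z=hλ:
  y_{n+1} = y_n + z·[10/11·y_n + 1/11·y_{n+1}] ⇒ (1 − 1/11z)y_{n+1} = (1 + 10/11z)y_n
  ⇒ R(z) = (1 + 10/11z)/(1 − 1/11z).

Need |R(x)|<1, x<0.
x=-0.56: |R|=0.4671
R=−1: 1+10/11x = −1+1/11x ⇒ -9/11x=2 ⇒ x=2/(-9/11)=-2.4444
Confirm numerically:
  x=-2.299: |R|=0.90157 <1
  x=-2.207: |R|=0.83819 <1
  x=-2.196: |R|=0.83055 <1
  x=-1.152: |R|=0.04279 <1
  x=-2.891: |R|=1.28932 >1
  x=-2.577: |R|=1.08787 >1
So |R|<1 on (-2.4444, 0).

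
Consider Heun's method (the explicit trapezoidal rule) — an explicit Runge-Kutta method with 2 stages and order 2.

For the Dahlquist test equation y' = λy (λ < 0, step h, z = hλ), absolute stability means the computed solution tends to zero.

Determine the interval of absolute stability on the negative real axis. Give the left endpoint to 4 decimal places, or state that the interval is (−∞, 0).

z∈(-2.0000,0).

Set f=λy, z=hλ:
  order 2, 2-stage ⇒ R(z)=1+z+z^2/2
  (e.g. R(-1.36)=0.56480, |R|=0.56480)

Solve |R(x)|<1 on ℝ⁻.
x=-1.36: |R|=0.5648
|R(-1.66)|=0.7178 |R(-1.41)|=0.5840 |R(-1.19)|=0.5181
Bisect:
  x_lo=-2.5566 |R|=1.7115  x_hi=-0.2112 |R|=0.8111
  mid=-1.38388 |R|=0.57368 →hi
  mid=-1.97023 |R|=0.97068 →hi
  mid=-2.26341 |R|=1.29811 →lo
  mid=-2.11682 |R|=1.12365 →lo
  mid=-2.04353 |R|=1.04448 →lo
  mid=-2.00688 |R|=1.00691 →lo
  mid=-1.98856 |R|=0.98862 →hi
  mid=-1.99772 |R|=0.99772 →hi
  ...
  [-2.00001,-1.99987] ⇒ x*=-2.0000
So |R|<1 on (-2.0000, 0).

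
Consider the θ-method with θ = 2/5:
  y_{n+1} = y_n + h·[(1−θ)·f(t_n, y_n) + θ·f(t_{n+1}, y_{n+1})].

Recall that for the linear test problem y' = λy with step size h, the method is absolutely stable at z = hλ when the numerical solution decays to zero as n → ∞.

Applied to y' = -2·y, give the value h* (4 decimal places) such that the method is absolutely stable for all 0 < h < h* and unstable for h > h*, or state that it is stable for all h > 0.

With y'=λy (z=hλ):
  y_{n+1} = y_n + z·[3/5·y_n + 2/5·y_{n+1}] ⇒ (1 − 2/5z)y_{n+1} = (1 + 3/5z)y_n
  so R(z) = (1 + 3/5z)/(1 − 2/5z).

Need |R(x)|<1, x<0.
x=-0.93: |R|=0.3222
R=−1: 1+3/5x = −1+2/5x ⇒ -1/5x=2 ⇒ x=2/(-1/5)=-10.0000
Confirm numerically:
  x=-5.875: |R|=0.75373 <1
  x=-4.364: |R|=0.58945 <1
  x=-4.298: |R|=0.58061 <1
  x=-10.494: |R|=1.01901 >1
  x=-10.212: |R|=1.00834 >1
Stable set (-10.0000, 0).

(-10.0000,0); λ=-2 ⇒ h* = (10)/2 = 5.0000.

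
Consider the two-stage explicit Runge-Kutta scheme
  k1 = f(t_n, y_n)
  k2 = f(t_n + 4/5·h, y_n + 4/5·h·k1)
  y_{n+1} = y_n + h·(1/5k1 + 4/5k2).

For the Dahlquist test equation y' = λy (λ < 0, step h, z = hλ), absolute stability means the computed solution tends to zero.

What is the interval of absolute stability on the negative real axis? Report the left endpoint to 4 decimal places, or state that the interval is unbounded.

Set f=λy, z=hλ:
  k1=λy_n ⇒ h·k1=z·y_n;  k2=λ(1+4/5z)y_n ⇒ h·k2=z(1+4/5z)y_n
  y_{n+1}/y_n = 1 + 1/5z + 4/5z(1+4/5z) = 1 + z + 16/25z²
  R(z) = 1 + z + 16/25z².

Boundary: |R(x)|=1, x<0.
x=-1.48: |R|=0.9219
R=1: x+16/25x²=0 ⇒ x=−25/16=-1.5625; min R=1−1/(4·16/25)=0.6094>−1
Confirm numerically:
  x=-1.370: |R|=0.83122 <1
  x=-1.189: |R|=0.71578 <1
  x=-1.001: |R|=0.64028 <1
  x=-0.978: |R|=0.63415 <1
  x=-1.886: |R|=1.39048 >1
  x=-1.673: |R|=1.11831 >1
So |R|<1 on (-1.5625, 0).

(-1.5625, 0).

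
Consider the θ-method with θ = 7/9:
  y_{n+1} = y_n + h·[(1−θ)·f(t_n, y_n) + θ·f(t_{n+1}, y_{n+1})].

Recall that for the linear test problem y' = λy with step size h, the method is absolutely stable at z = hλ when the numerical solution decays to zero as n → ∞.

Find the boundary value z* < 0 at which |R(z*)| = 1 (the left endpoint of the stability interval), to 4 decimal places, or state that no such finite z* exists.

unbounded; (−∞, 0).

With y'=λy (z=hλ):
  y_{n+1} = y_n + z·[2/9·y_n + 7/9·y_{n+1}] ⇒ (1 − 7/9z)y_{n+1} = (1 + 2/9z)y_n
  Hence R(z) = (1 + 2/9z)/(1 − 7/9z).

Boundary: |R(x)|=1, x<0.
x=-1.73: |R|=0.2624
x=-2: |R|=0.2174
x=-10: |R|=0.1392
x=-100: |R|=0.2694
θ=7/9≥1/2 ⇒ |1+2/9x|<|1−7/9x| ∀x<0 ⇒ stable on all of ℝ⁻.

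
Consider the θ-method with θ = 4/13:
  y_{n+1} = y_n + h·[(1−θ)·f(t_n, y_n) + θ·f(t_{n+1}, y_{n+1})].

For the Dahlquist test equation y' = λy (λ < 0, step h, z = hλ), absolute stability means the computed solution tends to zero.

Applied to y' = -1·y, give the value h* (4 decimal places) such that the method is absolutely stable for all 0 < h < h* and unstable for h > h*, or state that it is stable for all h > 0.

(-5.2000,0); λ=-1 ⇒ h* = (26/5)/1 = 5.2000.

With y'=λy (z=hλ):
  y_{n+1} = y_n + z·[9/13·y_n + 4/13·y_{n+1}] ⇒ (1 − 4/13z)y_{n+1} = (1 + 9/13z)y_n
  R(z) = (1 + 9/13z)/(1 − 4/13z).

Find x<0 with |R(x)|<1.
x=-0.46: |R|=0.5970
R=−1: 1+9/13x = −1+4/13x ⇒ -5/13x=2 ⇒ x=2/(-5/13)=-5.2000
Confirm numerically:
  x=-4.707: |R|=0.92255 <1
  x=-3.370: |R|=0.65446 <1
  x=-2.921: |R|=0.53836 <1
  x=-5.710: |R|=1.07115 >1
  x=-5.330: |R|=1.01894 >1
Interval (-5.2000, 0).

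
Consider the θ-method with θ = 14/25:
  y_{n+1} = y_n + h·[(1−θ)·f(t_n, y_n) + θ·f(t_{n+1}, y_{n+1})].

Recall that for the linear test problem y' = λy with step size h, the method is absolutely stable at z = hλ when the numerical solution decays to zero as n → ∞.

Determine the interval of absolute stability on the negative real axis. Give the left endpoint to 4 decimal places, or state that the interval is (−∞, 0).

On y'=λy, z=hλ:
  y_{n+1} = y_n + z·[11/25·y_n + 14/25·y_{n+1}] ⇒ (1 − 14/25z)y_{n+1} = (1 + 11/25z)y_n
  ⇒ R(z) = (1 + 11/25z)/(1 − 14/25z).

Solve |R(x)|<1 on ℝ⁻.
x=-0.69: |R|=0.5023
x=-2: |R|=0.0566
x=-10: |R|=0.5152
x=-100: |R|=0.7544
θ=14/25≥1/2 ⇒ |1+11/25x|<|1−14/25x| ∀x<0 ⇒ interval (−∞,0).

unbounded; (−∞, 0).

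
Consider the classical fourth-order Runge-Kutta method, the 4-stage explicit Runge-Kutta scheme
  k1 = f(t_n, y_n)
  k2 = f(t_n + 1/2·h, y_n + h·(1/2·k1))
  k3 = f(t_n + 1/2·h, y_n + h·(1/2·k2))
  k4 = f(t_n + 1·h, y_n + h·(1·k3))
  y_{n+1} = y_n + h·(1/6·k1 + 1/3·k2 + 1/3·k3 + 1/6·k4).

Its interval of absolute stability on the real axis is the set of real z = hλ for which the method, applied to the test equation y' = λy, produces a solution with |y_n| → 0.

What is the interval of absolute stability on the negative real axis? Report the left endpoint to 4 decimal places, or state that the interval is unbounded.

Set f=λy, z=hλ:
  order 4, 4-stage ⇒ R(z)=1+z+z^2/2+z^3/6+z^4/24
  (e.g. R(-0.69)=0.50274, |R|=0.50274)

Find x<0 with |R(x)|<1.
x=-0.69: |R|=0.5027
|R(-3.03)|=1.4361 |R(-2.86)|=1.1186 |R(-1.11)|=0.3414
Bisect:
  x_lo=-3.3307 |R|=2.1858  x_hi=-0.3818 |R|=0.6827
  mid=-1.85629 |R|=0.29528 →hi
  mid=-2.59352 |R|=0.74732 →hi
  mid=-2.96214 |R|=1.30105 →lo
  mid=-2.77783 |R|=0.98880 →hi
  mid=-2.86998 |R|=1.13537 →lo
  mid=-2.82391 |R|=1.05979 →lo
  mid=-2.80087 |R|=1.02373 →lo
  mid=-2.78935 |R|=1.00613 →lo
  mid=-2.78359 |R|=0.99743 →hi
  ...
  [-2.78539,-2.78521] ⇒ x*=-2.7853
So |R|<1 on (-2.7853, 0).

(-2.7853, 0).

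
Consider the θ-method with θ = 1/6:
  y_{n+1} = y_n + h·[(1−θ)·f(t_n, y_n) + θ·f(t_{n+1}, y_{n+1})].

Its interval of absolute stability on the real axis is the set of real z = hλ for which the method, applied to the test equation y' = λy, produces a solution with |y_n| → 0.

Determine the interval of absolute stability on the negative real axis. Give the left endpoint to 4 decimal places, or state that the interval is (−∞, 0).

With y'=λy (z=hλ):
  y_{n+1} = y_n + z·[5/6·y_n + 1/6·y_{n+1}] ⇒ (1 − 1/6z)y_{n+1} = (1 + 5/6z)y_n
  ⇒ R(z) = (1 + 5/6z)/(1 − 1/6z).

Find x<0 with |R(x)|<1.
x=-0.52: |R|=0.5215
R=−1: 1+5/6x = −1+1/6x ⇒ -2/3x=2 ⇒ x=2/(-2/3)=-3.0000
Confirm numerically:
  x=-2.782: |R|=0.90071 <1
  x=-2.187: |R|=0.60278 <1
  x=-1.365: |R|=0.11202 <1
  x=-3.383: |R|=1.16327 >1
  x=-3.285: |R|=1.12278 >1
Stable set (-3.0000, 0).

(-3.0000, 0).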